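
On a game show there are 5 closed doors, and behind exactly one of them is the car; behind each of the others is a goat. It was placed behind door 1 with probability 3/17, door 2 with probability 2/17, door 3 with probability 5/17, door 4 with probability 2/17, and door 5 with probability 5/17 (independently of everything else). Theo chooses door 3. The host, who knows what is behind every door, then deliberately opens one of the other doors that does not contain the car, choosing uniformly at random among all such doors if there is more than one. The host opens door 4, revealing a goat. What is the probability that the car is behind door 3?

3/11

Condition on the true location of the car.
If it is behind door 1 (prior 3/17): the host has 3 equally likely choices, so probability 1/3; weight (3/17)·(1/3) = 1/17.
If it is behind door 2 (prior 2/17): the host has 3 equally likely choices, so probability 1/3; weight (2/17)·(1/3) = 2/51.
If it is behind door 3 (prior 5/17): the host has 4 equally likely choices, so probability 1/4; weight (5/17)·(1/4) = 5/68.
If it is behind door 4 (prior 2/17): the host opened door 4, so this case is ruled out; weight (2/17)·0 = 0.
If it is behind door 5 (prior 5/17): the host has 3 equally likely choices, so probability 1/3; weight (5/17)·(1/3) = 5/51.
The weights sum to 55/204.
So P(the car behind door 3 | the host opened door 4) = (5/68) / (55/204) = 3/11.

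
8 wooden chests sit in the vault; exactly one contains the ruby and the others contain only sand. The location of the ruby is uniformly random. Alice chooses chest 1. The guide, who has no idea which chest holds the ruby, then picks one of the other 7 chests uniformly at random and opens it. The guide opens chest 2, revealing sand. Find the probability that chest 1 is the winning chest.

1/7

Condition on the true location of the ruby.
If it is in any of chests 1, 3, 4, 5, 6, 7, and 8 (prior 1/8 each): the guide picks chest 2 with probability 1/7 regardless, and it is not the prize; weight (1/8)·(1/7) = 1/56 each.
If it is in chest 2 (prior 1/8): the guide opened chest 2, so this case is ruled out; weight (1/8)·0 = 0.
The weights sum to 1/8.
So P(the ruby in chest 1 | the guide opened chest 2) = (1/56) / (1/8) = 1/7.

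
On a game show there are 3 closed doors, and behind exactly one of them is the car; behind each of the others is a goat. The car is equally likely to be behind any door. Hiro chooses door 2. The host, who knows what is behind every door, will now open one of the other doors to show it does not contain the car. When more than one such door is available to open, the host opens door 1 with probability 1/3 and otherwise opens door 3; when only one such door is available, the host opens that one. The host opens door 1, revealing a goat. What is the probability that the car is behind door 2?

1/4

Condition on the true location of the car.
If it is behind door 1 (prior 1/3): the host opened door 1, so this case is ruled out; weight (1/3)·0 = 0.
If it is behind door 2 (prior 1/3): door 1 is available, opened with probability 1/3; weight (1/3)·(1/3) = 1/9.
If it is behind door 3 (prior 1/3): only door 1 is available, probability 1; weight (1/3)·1 = 1/3.
The weights sum to 4/9.
So P(the car behind door 2 | the host opened door 1) = (1/9) / (4/9) = 1/4.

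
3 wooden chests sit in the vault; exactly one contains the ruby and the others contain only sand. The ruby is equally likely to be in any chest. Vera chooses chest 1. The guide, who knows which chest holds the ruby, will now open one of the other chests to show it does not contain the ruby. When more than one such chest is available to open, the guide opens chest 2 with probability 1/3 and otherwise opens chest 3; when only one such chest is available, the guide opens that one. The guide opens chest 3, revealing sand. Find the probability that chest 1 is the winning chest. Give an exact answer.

Apply Bayes' rule, conditioning on where the ruby actually is.
If it is in chest 1 (prior 1/3): chest 2 is available but not opened, probability 2/3; weight (1/3)·(2/3) = 2/9.
If it is in chest 2 (prior 1/3): only chest 3 is available, probability 1; weight (1/3)·1 = 1/3.
If it is in chest 3 (prior 1/3): the guide opened chest 3, so this case is ruled out; weight (1/3)·0 = 0.
The weights sum to 5/9.
So P(the ruby in chest 1 | the guide opened chest 3) = (2/9) / (5/9) = 2/5.

2/5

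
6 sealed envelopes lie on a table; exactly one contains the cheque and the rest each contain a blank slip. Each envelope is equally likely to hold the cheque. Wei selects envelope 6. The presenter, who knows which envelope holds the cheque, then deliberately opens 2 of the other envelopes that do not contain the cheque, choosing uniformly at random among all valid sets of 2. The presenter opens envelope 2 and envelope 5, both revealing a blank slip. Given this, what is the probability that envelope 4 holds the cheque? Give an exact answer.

5/18

Apply Bayes' rule, conditioning on where the cheque actually is.
If it is in any of envelopes 1, 3, and 4 (prior 1/6 each): the presenter has 6 equally likely choices, so probability 1/6; weight (1/6)·(1/6) = 1/36 each.
If it is in either of envelopes 2 and 5 (prior 1/6 each): that envelope was opened and seen not to hold the prize — ruled out; weight (1/6)·0 = 0 each.
If it is in envelope 6 (prior 1/6): the presenter has 10 equally likely choices, so probability 1/10; weight (1/6)·(1/10) = 1/60.
The weights sum to 1/10.
So P(the cheque in envelope 4 | the presenter opened envelope 2 and envelope 5) = (1/36) / (1/10) = 5/18.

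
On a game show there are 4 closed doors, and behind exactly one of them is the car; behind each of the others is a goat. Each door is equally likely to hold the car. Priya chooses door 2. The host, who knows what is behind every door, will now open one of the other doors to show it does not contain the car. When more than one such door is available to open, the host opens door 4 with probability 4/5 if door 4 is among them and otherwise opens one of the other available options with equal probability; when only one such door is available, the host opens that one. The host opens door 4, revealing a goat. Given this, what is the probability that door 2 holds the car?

1/3

Apply Bayes' rule, conditioning on where the car actually is.
If it is behind any of doors 1, 2, and 3 (prior 1/4 each): door 4 is available, opened with probability 4/5; weight (1/4)·(4/5) = 1/5 each.
If it is behind door 4 (prior 1/4): the host opened door 4, so this case is ruled out; weight (1/4)·0 = 0.
The weights sum to 3/5.
So P(the car behind door 2 | the host opened door 4) = (1/5) / (3/5) = 1/3.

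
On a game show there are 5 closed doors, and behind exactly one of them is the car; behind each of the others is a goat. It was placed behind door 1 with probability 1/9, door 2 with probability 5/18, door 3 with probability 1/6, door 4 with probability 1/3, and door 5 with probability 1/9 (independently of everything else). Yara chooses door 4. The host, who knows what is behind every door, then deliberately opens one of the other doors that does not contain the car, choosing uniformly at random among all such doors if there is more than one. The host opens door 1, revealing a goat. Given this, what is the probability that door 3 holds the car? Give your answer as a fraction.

Condition on the true location of the car.
If it is behind door 1 (prior 1/9): the host opened door 1, so this case is ruled out; weight (1/9)·0 = 0.
If it is behind door 2 (prior 5/18): the host has 3 equally likely choices, so probability 1/3; weight (5/18)·(1/3) = 5/54.
If it is behind door 3 (prior 1/6): the host has 3 equally likely choices, so probability 1/3; weight (1/6)·(1/3) = 1/18.
If it is behind door 4 (prior 1/3): the host has 4 equally likely choices, so probability 1/4; weight (1/3)·(1/4) = 1/12.
If it is behind door 5 (prior 1/9): the host has 3 equally likely choices, so probability 1/3; weight (1/9)·(1/3) = 1/27.
The weights sum to 29/108.
So P(the car behind door 3 | the host opened door 1) = (1/18) / (29/108) = 6/29.

6/29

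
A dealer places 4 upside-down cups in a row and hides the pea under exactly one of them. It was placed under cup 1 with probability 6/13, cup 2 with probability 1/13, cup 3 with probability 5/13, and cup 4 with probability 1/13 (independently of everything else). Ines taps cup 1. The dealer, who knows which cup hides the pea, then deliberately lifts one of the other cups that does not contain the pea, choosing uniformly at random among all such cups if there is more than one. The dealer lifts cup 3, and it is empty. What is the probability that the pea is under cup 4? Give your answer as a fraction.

Condition on the true location of the pea.
If it is under cup 1 (prior 6/13): the dealer has 3 equally likely choices, so probability 1/3; weight (6/13)·(1/3) = 2/13.
If it is under either of cups 2 and 4 (prior 1/13 each): the dealer has 2 equally likely choices, so probability 1/2; weight (1/13)·(1/2) = 1/26 each.
If it is under cup 3 (prior 5/13): the dealer opened cup 3, so this case is ruled out; weight (5/13)·0 = 0.
The weights sum to 3/13.
So P(the pea under cup 4 | the dealer opened cup 3) = (1/26) / (3/13) = 1/6.

1/6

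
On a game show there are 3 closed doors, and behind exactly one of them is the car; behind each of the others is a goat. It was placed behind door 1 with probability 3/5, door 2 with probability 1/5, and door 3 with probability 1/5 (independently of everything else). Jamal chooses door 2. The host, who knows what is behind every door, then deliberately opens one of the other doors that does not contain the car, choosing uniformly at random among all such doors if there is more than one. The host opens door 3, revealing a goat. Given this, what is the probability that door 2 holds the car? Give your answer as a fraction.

Consider each possible location of the car in turn.
If it is behind door 1 (prior 3/5): the host has no choice, probability 1; weight (3/5)·1 = 3/5.
If it is behind door 2 (prior 1/5): the host has 2 equally likely choices, so probability 1/2; weight (1/5)·(1/2) = 1/10.
If it is behind door 3 (prior 1/5): the host opened door 3, so this case is ruled out; weight (1/5)·0 = 0.
The weights sum to 7/10.
So P(the car behind door 2 | the host opened door 3) = (1/10) / (7/10) = 1/7.

1/7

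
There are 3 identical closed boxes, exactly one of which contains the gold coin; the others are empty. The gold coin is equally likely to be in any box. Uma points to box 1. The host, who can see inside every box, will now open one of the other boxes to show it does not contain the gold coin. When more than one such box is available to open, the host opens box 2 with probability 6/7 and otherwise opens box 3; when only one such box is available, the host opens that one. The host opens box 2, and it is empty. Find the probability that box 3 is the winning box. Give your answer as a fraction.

Condition on the true location of the gold coin.
If it is in box 1 (prior 1/3): box 2 is available, opened with probability 6/7; weight (1/3)·(6/7) = 2/7.
If it is in box 2 (prior 1/3): the host opened box 2, so this case is ruled out; weight (1/3)·0 = 0.
If it is in box 3 (prior 1/3): only box 2 is available, probability 1; weight (1/3)·1 = 1/3.
The weights sum to 13/21.
So P(the gold coin in box 3 | the host opened box 2) = (1/3) / (13/21) = 7/13.

7/13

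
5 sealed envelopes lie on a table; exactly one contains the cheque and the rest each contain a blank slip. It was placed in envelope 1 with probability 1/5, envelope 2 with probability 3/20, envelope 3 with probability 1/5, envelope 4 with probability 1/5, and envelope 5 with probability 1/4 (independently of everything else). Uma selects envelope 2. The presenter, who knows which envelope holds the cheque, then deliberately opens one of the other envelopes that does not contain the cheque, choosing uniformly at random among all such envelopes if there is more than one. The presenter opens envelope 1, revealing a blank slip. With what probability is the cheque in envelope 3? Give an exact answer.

Consider each possible location of the cheque in turn.
If it is in envelope 1 (prior 1/5): the presenter opened envelope 1, so this case is ruled out; weight (1/5)·0 = 0.
If it is in envelope 2 (prior 3/20): the presenter has 4 equally likely choices, so probability 1/4; weight (3/20)·(1/4) = 3/80.
If it is in either of envelopes 3 and 4 (prior 1/5 each): the presenter has 3 equally likely choices, so probability 1/3; weight (1/5)·(1/3) = 1/15 each.
If it is in envelope 5 (prior 1/4): the presenter has 3 equally likely choices, so probability 1/3; weight (1/4)·(1/3) = 1/12.
The weights sum to 61/240.
So P(the cheque in envelope 3 | the presenter opened envelope 1) = (1/15) / (61/240) = 16/61.

16/61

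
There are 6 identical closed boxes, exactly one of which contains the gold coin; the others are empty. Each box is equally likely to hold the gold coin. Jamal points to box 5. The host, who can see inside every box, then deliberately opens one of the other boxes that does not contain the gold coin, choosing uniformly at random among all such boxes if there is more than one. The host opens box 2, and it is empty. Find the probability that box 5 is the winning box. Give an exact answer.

1/6

Apply Bayes' rule, conditioning on where the gold coin actually is.
If it is in any of boxes 1, 3, 4, and 6 (prior 1/6 each): the host has 4 equally likely choices, so probability 1/4; weight (1/6)·(1/4) = 1/24 each.
If it is in box 2 (prior 1/6): the host opened box 2, so this case is ruled out; weight (1/6)·0 = 0.
If it is in box 5 (prior 1/6): the host has 5 equally likely choices, so probability 1/5; weight (1/6)·(1/5) = 1/30.
The weights sum to 1/5.
So P(the gold coin in box 5 | the host opened box 2) = (1/30) / (1/5) = 1/6.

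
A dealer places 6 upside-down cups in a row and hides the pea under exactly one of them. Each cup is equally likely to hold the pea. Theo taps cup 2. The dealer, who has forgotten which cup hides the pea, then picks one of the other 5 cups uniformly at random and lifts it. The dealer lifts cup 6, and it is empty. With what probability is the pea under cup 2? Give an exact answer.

Because the dealer chose which cup to lift without knowing where the pea is, the choice is independent of the prize location. Learning that cup 6 does not hold the pea simply rules out that one location and leaves the remaining 5 cups still equally likely by symmetry.
So P(the pea under cup 2) = 1/5.

1/5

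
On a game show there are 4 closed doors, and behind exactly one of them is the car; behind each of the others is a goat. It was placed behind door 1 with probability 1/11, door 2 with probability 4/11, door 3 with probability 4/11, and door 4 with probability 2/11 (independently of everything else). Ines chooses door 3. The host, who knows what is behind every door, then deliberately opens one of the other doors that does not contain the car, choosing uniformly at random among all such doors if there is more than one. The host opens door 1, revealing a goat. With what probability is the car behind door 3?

4/13

Apply Bayes' rule, conditioning on where the car actually is.
If it is behind door 1 (prior 1/11): the host opened door 1, so this case is ruled out; weight (1/11)·0 = 0.
If it is behind door 2 (prior 4/11): the host has 2 equally likely choices, so probability 1/2; weight (4/11)·(1/2) = 2/11.
If it is behind door 3 (prior 4/11): the host has 3 equally likely choices, so probability 1/3; weight (4/11)·(1/3) = 4/33.
If it is behind door 4 (prior 2/11): the host has 2 equally likely choices, so probability 1/2; weight (2/11)·(1/2) = 1/11.
The weights sum to 13/33.
So P(the car behind door 3 | the host opened door 1) = (4/33) / (13/33) = 4/13.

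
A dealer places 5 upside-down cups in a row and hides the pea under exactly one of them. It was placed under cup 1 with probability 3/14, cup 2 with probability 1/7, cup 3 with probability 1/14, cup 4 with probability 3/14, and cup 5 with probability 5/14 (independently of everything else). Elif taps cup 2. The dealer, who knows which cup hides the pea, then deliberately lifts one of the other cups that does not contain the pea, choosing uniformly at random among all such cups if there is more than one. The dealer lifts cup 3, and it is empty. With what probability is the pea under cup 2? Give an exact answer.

Apply Bayes' rule, conditioning on where the pea actually is.
If it is under either of cups 1 and 4 (prior 3/14 each): the dealer has 3 equally likely choices, so probability 1/3; weight (3/14)·(1/3) = 1/14 each.
If it is under cup 2 (prior 1/7): the dealer has 4 equally likely choices, so probability 1/4; weight (1/7)·(1/4) = 1/28.
If it is under cup 3 (prior 1/14): the dealer opened cup 3, so this case is ruled out; weight (1/14)·0 = 0.
If it is under cup 5 (prior 5/14): the dealer has 3 equally likely choices, so probability 1/3; weight (5/14)·(1/3) = 5/42.
The weights sum to 25/84.
So P(the pea under cup 2 | the dealer opened cup 3) = (1/28) / (25/84) = 3/25.

3/25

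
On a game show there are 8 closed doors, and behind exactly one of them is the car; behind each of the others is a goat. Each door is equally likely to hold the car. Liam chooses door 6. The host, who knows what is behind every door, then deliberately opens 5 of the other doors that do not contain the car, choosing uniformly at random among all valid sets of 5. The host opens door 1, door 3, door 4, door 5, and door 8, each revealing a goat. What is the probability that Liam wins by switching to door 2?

7/16

Condition on the true location of the car.
If it is behind any of doors 1, 3, 4, 5, and 8 (prior 1/8 each): that door was opened and seen not to hold the prize — ruled out; weight (1/8)·0 = 0 each.
If it is behind either of doors 2 and 7 (prior 1/8 each): the host has 6 equally likely choices, so probability 1/6; weight (1/8)·(1/6) = 1/48 each.
If it is behind door 6 (prior 1/8): the host has 21 equally likely choices, so probability 1/21; weight (1/8)·(1/21) = 1/168.
The weights sum to 1/21.
So P(the car behind door 2 | the host opened door 1, door 3, door 4, door 5, and door 8) = (1/48) / (1/21) = 7/16.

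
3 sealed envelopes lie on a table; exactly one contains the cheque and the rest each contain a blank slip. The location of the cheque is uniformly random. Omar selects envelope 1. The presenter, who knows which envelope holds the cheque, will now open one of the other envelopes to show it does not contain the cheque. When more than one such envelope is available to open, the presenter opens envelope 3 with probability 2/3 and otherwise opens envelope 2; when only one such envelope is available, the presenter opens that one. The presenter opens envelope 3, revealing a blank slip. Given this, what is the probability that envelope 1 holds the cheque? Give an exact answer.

2/5

Condition on the true location of the cheque.
If it is in envelope 1 (prior 1/3): envelope 3 is available, opened with probability 2/3; weight (1/3)·(2/3) = 2/9.
If it is in envelope 2 (prior 1/3): only envelope 3 is available, probability 1; weight (1/3)·1 = 1/3.
If it is in envelope 3 (prior 1/3): the presenter opened envelope 3, so this case is ruled out; weight (1/3)·0 = 0.
The weights sum to 5/9.
So P(the cheque in envelope 1 | the presenter opened envelope 3) = (2/9) / (5/9) = 2/5.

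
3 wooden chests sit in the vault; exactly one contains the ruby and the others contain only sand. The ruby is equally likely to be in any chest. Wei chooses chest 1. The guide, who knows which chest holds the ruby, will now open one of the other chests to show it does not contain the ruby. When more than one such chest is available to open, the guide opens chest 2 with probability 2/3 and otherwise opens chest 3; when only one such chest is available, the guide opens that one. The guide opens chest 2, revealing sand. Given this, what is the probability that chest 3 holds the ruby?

3/5

Apply Bayes' rule, conditioning on where the ruby actually is.
If it is in chest 1 (prior 1/3): chest 2 is available, opened with probability 2/3; weight (1/3)·(2/3) = 2/9.
If it is in chest 2 (prior 1/3): the guide opened chest 2, so this case is ruled out; weight (1/3)·0 = 0.
If it is in chest 3 (prior 1/3): only chest 2 is available, probability 1; weight (1/3)·1 = 1/3.
The weights sum to 5/9.
So P(the ruby in chest 3 | the guide opened chest 2) = (1/3) / (5/9) = 3/5.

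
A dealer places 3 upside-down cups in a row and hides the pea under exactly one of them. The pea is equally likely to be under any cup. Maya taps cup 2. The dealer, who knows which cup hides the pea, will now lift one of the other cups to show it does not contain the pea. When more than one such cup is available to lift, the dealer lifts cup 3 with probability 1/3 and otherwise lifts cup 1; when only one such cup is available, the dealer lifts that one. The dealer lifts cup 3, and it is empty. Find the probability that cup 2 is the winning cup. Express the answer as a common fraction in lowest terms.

Consider each possible location of the pea in turn.
If it is under cup 1 (prior 1/3): only cup 3 is available, probability 1; weight (1/3)·1 = 1/3.
If it is under cup 2 (prior 1/3): cup 3 is available, opened with probability 1/3; weight (1/3)·(1/3) = 1/9.
If it is under cup 3 (prior 1/3): the dealer opened cup 3, so this case is ruled out; weight (1/3)·0 = 0.
The weights sum to 4/9.
So P(the pea under cup 2 | the dealer opened cup 3) = (1/9) / (4/9) = 1/4.

1/4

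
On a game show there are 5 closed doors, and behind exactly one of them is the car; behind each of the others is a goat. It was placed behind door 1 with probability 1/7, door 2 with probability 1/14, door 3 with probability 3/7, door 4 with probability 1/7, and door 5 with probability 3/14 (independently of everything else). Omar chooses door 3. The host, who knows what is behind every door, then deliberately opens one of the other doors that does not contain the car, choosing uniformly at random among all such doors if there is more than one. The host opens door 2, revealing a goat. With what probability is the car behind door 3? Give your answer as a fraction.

9/23

Apply Bayes' rule, conditioning on where the car actually is.
If it is behind either of doors 1 and 4 (prior 1/7 each): the host has 3 equally likely choices, so probability 1/3; weight (1/7)·(1/3) = 1/21 each.
If it is behind door 2 (prior 1/14): the host opened door 2, so this case is ruled out; weight (1/14)·0 = 0.
If it is behind door 3 (prior 3/7): the host has 4 equally likely choices, so probability 1/4; weight (3/7)·(1/4) = 3/28.
If it is behind door 5 (prior 3/14): the host has 3 equally likely choices, so probability 1/3; weight (3/14)·(1/3) = 1/14.
The weights sum to 23/84.
So P(the car behind door 3 | the host opened door 2) = (3/28) / (23/84) = 9/23.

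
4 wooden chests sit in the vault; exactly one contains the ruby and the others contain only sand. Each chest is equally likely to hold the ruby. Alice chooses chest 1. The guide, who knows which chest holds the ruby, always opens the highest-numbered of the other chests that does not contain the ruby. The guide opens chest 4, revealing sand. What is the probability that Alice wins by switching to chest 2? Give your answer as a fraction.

1/3

Condition on the true location of the ruby.
If it is in any of chests 1, 2, and 3 (prior 1/4 each): chest 4 is the highest-numbered option available, probability 1; weight (1/4)·1 = 1/4 each.
If it is in chest 4 (prior 1/4): the guide opened chest 4, so this case is ruled out; weight (1/4)·0 = 0.
The weights sum to 3/4.
So P(the ruby in chest 2 | the guide opened chest 4) = (1/4) / (3/4) = 1/3.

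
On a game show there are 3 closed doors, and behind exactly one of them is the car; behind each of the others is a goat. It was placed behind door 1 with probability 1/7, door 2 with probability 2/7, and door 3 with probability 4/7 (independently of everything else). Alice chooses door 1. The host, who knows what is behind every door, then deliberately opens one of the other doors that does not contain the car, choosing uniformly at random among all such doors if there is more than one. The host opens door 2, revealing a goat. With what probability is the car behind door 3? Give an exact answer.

8/9

Apply Bayes' rule, conditioning on where the car actually is.
If it is behind door 1 (prior 1/7): the host has 2 equally likely choices, so probability 1/2; weight (1/7)·(1/2) = 1/14.
If it is behind door 2 (prior 2/7): the host opened door 2, so this case is ruled out; weight (2/7)·0 = 0.
If it is behind door 3 (prior 4/7): the host has no choice, probability 1; weight (4/7)·1 = 4/7.
The weights sum to 9/14.
So P(the car behind door 3 | the host opened door 2) = (4/7) / (9/14) = 8/9.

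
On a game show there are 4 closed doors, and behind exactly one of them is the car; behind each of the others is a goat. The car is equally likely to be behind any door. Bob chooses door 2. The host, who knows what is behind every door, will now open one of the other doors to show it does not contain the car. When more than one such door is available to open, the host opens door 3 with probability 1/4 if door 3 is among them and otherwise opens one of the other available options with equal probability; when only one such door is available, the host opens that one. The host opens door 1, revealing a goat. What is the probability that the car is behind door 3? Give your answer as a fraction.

Consider each possible location of the car in turn.
If it is behind door 1 (prior 1/4): the host opened door 1, so this case is ruled out; weight (1/4)·0 = 0.
If it is behind door 2 (prior 1/4): door 3 is available but not opened; door 1 gets probability (1 − 1/4)/2 = 3/8; weight (1/4)·(3/8) = 3/32.
If it is behind door 3 (prior 1/4): door 3 holds the prize so is unavailable; the host chooses uniformly among the 2 others, probability 1/2; weight (1/4)·(1/2) = 1/8.
If it is behind door 4 (prior 1/4): door 3 is available but not opened, probability 3/4; weight (1/4)·(3/4) = 3/16.
The weights sum to 13/32.
So P(the car behind door 3 | the host opened door 1) = (1/8) / (13/32) = 4/13.

4/13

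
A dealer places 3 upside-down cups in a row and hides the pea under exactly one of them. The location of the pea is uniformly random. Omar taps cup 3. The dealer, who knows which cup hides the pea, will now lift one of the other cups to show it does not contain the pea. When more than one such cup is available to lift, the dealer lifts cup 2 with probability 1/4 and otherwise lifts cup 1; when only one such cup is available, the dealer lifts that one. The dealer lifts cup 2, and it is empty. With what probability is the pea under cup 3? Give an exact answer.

1/5

Consider each possible location of the pea in turn.
If it is under cup 1 (prior 1/3): only cup 2 is available, probability 1; weight (1/3)·1 = 1/3.
If it is under cup 2 (prior 1/3): the dealer opened cup 2, so this case is ruled out; weight (1/3)·0 = 0.
If it is under cup 3 (prior 1/3): cup 2 is available, opened with probability 1/4; weight (1/3)·(1/4) = 1/12.
The weights sum to 5/12.
So P(the pea under cup 3 | the dealer opened cup 2) = (1/12) / (5/12) = 1/5.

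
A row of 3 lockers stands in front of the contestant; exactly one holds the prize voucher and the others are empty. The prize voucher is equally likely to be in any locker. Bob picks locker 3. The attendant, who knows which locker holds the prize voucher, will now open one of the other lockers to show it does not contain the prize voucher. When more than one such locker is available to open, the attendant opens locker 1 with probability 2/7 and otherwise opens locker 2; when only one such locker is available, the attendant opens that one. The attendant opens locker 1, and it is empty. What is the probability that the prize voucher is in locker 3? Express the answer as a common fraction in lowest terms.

2/9

Condition on the true location of the prize voucher.
If it is in locker 1 (prior 1/3): the attendant opened locker 1, so this case is ruled out; weight (1/3)·0 = 0.
If it is in locker 2 (prior 1/3): only locker 1 is available, probability 1; weight (1/3)·1 = 1/3.
If it is in locker 3 (prior 1/3): locker 1 is available, opened with probability 2/7; weight (1/3)·(2/7) = 2/21.
The weights sum to 3/7.
So P(the prize voucher in locker 3 | the attendant opened locker 1) = (2/21) / (3/7) = 2/9.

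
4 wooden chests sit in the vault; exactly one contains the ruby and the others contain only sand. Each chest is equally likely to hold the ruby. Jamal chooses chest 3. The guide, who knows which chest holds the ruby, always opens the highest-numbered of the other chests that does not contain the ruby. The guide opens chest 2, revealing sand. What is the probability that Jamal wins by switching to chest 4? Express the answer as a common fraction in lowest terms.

Condition on the true location of the ruby.
If it is in either of chests 1 and 3 (prior 1/4 each): the guide would have opened chest 4 instead, probability 0; weight (1/4)·0 = 0 each.
If it is in chest 2 (prior 1/4): the guide opened chest 2, so this case is ruled out; weight (1/4)·0 = 0.
If it is in chest 4 (prior 1/4): chest 2 is the highest-numbered option available, probability 1; weight (1/4)·1 = 1/4.
The weights sum to 1/4.
So P(the ruby in chest 4 | the guide opened chest 2) = (1/4) / (1/4) = 1.

1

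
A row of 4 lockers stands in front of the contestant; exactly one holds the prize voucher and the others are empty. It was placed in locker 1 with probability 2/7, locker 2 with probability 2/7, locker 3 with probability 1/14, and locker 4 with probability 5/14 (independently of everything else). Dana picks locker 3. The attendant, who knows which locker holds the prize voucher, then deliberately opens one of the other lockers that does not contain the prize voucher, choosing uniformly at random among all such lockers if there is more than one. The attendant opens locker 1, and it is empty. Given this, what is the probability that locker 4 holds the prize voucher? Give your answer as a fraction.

15/29

Apply Bayes' rule, conditioning on where the prize voucher actually is.
If it is in locker 1 (prior 2/7): the attendant opened locker 1, so this case is ruled out; weight (2/7)·0 = 0.
If it is in locker 2 (prior 2/7): the attendant has 2 equally likely choices, so probability 1/2; weight (2/7)·(1/2) = 1/7.
If it is in locker 3 (prior 1/14): the attendant has 3 equally likely choices, so probability 1/3; weight (1/14)·(1/3) = 1/42.
If it is in locker 4 (prior 5/14): the attendant has 2 equally likely choices, so probability 1/2; weight (5/14)·(1/2) = 5/28.
The weights sum to 29/84.
So P(the prize voucher in locker 4 | the attendant opened locker 1) = (5/28) / (29/84) = 15/29.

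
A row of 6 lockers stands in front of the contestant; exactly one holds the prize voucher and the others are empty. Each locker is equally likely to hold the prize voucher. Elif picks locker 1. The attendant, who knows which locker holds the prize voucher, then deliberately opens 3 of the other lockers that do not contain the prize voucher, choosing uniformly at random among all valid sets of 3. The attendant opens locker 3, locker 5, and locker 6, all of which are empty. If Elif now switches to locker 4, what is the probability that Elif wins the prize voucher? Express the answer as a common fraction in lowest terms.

Condition on the true location of the prize voucher.
If it is in locker 1 (prior 1/6): the attendant has 10 equally likely choices, so probability 1/10; weight (1/6)·(1/10) = 1/60.
If it is in either of lockers 2 and 4 (prior 1/6 each): the attendant has 4 equally likely choices, so probability 1/4; weight (1/6)·(1/4) = 1/24 each.
If it is in any of lockers 3, 5, and 6 (prior 1/6 each): that locker was opened and seen not to hold the prize — ruled out; weight (1/6)·0 = 0 each.
The weights sum to 1/10.
So P(the prize voucher in locker 4 | the attendant opened locker 3, locker 5, and locker 6) = (1/24) / (1/10) = 5/12.

5/12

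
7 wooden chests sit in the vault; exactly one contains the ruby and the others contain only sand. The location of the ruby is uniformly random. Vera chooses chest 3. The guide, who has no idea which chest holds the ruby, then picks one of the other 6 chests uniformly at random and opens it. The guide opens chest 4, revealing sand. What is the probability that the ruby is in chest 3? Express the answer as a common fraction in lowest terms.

Apply Bayes' rule, conditioning on where the ruby actually is.
If it is in any of chests 1, 2, 3, 5, 6, and 7 (prior 1/7 each): the guide picks chest 4 with probability 1/6 regardless, and it is not the prize; weight (1/7)·(1/6) = 1/42 each.
If it is in chest 4 (prior 1/7): the guide opened chest 4, so this case is ruled out; weight (1/7)·0 = 0.
The weights sum to 1/7.
So P(the ruby in chest 3 | the guide opened chest 4) = (1/42) / (1/7) = 1/6.

1/6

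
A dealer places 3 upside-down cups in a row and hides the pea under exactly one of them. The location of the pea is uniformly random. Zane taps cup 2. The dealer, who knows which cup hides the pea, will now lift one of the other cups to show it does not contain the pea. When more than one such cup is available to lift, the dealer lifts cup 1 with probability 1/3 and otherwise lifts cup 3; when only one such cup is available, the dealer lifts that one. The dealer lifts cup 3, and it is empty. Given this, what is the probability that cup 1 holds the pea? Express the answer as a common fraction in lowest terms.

3/5

Condition on the true location of the pea.
If it is under cup 1 (prior 1/3): only cup 3 is available, probability 1; weight (1/3)·1 = 1/3.
If it is under cup 2 (prior 1/3): cup 1 is available but not opened, probability 2/3; weight (1/3)·(2/3) = 2/9.
If it is under cup 3 (prior 1/3): the dealer opened cup 3, so this case is ruled out; weight (1/3)·0 = 0.
The weights sum to 5/9.
So P(the pea under cup 1 | the dealer opened cup 3) = (1/3) / (5/9) = 3/5.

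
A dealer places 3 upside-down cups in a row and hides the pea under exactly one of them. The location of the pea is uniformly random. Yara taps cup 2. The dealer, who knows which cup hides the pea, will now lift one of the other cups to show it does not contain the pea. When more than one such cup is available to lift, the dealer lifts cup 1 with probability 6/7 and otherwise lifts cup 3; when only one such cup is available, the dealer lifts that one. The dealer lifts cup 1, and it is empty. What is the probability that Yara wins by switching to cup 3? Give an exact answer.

7/13

Apply Bayes' rule, conditioning on where the pea actually is.
If it is under cup 1 (prior 1/3): the dealer opened cup 1, so this case is ruled out; weight (1/3)·0 = 0.
If it is under cup 2 (prior 1/3): cup 1 is available, opened with probability 6/7; weight (1/3)·(6/7) = 2/7.
If it is under cup 3 (prior 1/3): only cup 1 is available, probability 1; weight (1/3)·1 = 1/3.
The weights sum to 13/21.
So P(the pea under cup 3 | the dealer opened cup 1) = (1/3) / (13/21) = 7/13.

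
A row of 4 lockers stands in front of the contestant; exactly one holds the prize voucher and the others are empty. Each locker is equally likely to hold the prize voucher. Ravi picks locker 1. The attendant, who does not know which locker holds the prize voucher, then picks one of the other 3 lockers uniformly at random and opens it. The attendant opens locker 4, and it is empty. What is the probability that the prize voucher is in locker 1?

Consider each possible location of the prize voucher in turn.
If it is in any of lockers 1, 2, and 3 (prior 1/4 each): the attendant picks locker 4 with probability 1/3 regardless, and it is not the prize; weight (1/4)·(1/3) = 1/12 each.
If it is in locker 4 (prior 1/4): the attendant opened locker 4, so this case is ruled out; weight (1/4)·0 = 0.
The weights sum to 1/4.
So P(the prize voucher in locker 1 | the attendant opened locker 4) = (1/12) / (1/4) = 1/3.

1/3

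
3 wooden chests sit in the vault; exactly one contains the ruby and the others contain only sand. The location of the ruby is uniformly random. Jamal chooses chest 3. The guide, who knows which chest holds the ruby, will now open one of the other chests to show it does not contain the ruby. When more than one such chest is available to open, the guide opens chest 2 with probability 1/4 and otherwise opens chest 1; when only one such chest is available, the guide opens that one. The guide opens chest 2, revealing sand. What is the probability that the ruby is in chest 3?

Consider each possible location of the ruby in turn.
If it is in chest 1 (prior 1/3): only chest 2 is available, probability 1; weight (1/3)·1 = 1/3.
If it is in chest 2 (prior 1/3): the guide opened chest 2, so this case is ruled out; weight (1/3)·0 = 0.
If it is in chest 3 (prior 1/3): chest 2 is available, opened with probability 1/4; weight (1/3)·(1/4) = 1/12.
The weights sum to 5/12.
So P(the ruby in chest 3 | the guide opened chest 2) = (1/12) / (5/12) = 1/5.

1/5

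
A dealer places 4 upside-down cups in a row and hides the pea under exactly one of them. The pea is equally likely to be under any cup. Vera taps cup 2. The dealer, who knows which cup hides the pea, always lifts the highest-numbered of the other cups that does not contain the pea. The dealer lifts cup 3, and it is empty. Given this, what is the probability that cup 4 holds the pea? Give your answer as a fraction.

Consider each possible location of the pea in turn.
If it is under either of cups 1 and 2 (prior 1/4 each): the dealer would have opened cup 4 instead, probability 0; weight (1/4)·0 = 0 each.
If it is under cup 3 (prior 1/4): the dealer opened cup 3, so this case is ruled out; weight (1/4)·0 = 0.
If it is under cup 4 (prior 1/4): cup 3 is the highest-numbered option available, probability 1; weight (1/4)·1 = 1/4.
The weights sum to 1/4.
So P(the pea under cup 4 | the dealer opened cup 3) = (1/4) / (1/4) = 1.

1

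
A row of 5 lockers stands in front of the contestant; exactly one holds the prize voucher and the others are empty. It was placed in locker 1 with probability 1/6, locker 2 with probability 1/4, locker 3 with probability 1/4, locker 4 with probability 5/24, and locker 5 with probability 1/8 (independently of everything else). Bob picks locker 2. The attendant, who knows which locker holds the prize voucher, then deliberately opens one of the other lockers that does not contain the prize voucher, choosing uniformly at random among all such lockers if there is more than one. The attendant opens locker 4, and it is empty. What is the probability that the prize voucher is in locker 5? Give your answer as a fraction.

Consider each possible location of the prize voucher in turn.
If it is in locker 1 (prior 1/6): the attendant has 3 equally likely choices, so probability 1/3; weight (1/6)·(1/3) = 1/18.
If it is in locker 2 (prior 1/4): the attendant has 4 equally likely choices, so probability 1/4; weight (1/4)·(1/4) = 1/16.
If it is in locker 3 (prior 1/4): the attendant has 3 equally likely choices, so probability 1/3; weight (1/4)·(1/3) = 1/12.
If it is in locker 4 (prior 5/24): the attendant opened locker 4, so this case is ruled out; weight (5/24)·0 = 0.
If it is in locker 5 (prior 1/8): the attendant has 3 equally likely choices, so probability 1/3; weight (1/8)·(1/3) = 1/24.
The weights sum to 35/144.
So P(the prize voucher in locker 5 | the attendant opened locker 4) = (1/24) / (35/144) = 6/35.

6/35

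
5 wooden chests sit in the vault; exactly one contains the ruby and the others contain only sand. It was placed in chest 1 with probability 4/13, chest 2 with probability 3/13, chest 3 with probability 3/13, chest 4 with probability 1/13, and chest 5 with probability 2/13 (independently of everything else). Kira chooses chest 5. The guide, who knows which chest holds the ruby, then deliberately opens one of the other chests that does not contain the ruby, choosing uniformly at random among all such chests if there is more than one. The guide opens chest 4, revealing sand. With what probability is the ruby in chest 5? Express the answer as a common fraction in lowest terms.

3/23

Consider each possible location of the ruby in turn.
If it is in chest 1 (prior 4/13): the guide has 3 equally likely choices, so probability 1/3; weight (4/13)·(1/3) = 4/39.
If it is in either of chests 2 and 3 (prior 3/13 each): the guide has 3 equally likely choices, so probability 1/3; weight (3/13)·(1/3) = 1/13 each.
If it is in chest 4 (prior 1/13): the guide opened chest 4, so this case is ruled out; weight (1/13)·0 = 0.
If it is in chest 5 (prior 2/13): the guide has 4 equally likely choices, so probability 1/4; weight (2/13)·(1/4) = 1/26.
The weights sum to 23/78.
So P(the ruby in chest 5 | the guide opened chest 4) = (1/26) / (23/78) = 3/23.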